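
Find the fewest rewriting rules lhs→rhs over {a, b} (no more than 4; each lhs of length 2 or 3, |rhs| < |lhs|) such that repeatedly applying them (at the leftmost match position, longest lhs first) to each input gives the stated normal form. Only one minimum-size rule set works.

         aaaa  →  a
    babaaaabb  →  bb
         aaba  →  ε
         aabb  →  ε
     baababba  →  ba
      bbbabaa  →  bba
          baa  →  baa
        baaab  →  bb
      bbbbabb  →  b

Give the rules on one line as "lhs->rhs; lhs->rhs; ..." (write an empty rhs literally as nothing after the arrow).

  | aaaa => a
  | babaaaabb => bbaaabb => bbbb => bb
  | aaba => ab => ε
  | aabb => ab => ε

aaa->; ab->; aba->b; bbb->b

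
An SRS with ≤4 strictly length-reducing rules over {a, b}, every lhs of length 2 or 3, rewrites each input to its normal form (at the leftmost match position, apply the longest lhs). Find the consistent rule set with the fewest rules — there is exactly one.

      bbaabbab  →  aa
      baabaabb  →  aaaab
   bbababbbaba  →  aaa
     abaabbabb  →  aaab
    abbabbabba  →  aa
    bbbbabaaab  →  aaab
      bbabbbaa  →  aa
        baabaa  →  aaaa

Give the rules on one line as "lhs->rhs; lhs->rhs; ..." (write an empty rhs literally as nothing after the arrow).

  | bbaabbab => baabbab => aabbab => aabab => aa
  | baabaabb => aabaabb => aaaabb => aaaab
  | bbababbbaba => bababbbaba => abbbaba => aaba => aaa
  | abaabbabb => aaabbabb => aaababb => aaab

ba->a; bab->; bb->b; bbb->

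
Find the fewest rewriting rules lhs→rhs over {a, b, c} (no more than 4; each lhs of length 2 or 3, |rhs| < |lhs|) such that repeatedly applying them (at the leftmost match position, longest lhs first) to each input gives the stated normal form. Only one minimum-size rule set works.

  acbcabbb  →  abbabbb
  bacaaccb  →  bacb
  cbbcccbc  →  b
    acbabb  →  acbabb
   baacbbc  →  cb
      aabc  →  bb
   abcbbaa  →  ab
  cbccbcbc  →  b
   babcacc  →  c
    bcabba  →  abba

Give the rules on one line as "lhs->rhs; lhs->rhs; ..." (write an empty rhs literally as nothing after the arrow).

  | acbcabbb => abbabbb
  | bacaaccb => baccccb => bacccb => baccb => bacb
  | cbbcccbc => cbccbc => bbcbc => bbc => b
  | acbabb

aa->c; bc->; cbc->bb; cc->c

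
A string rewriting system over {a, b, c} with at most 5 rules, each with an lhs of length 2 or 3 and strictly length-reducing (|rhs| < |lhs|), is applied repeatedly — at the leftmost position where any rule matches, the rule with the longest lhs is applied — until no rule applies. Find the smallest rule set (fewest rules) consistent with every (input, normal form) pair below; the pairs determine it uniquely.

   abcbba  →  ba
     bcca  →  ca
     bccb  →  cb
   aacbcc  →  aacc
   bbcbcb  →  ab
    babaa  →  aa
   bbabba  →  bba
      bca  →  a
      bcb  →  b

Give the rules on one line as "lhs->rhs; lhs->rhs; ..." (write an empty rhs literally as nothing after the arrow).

  | abcbba => abba => ba
  | bcca => ca
  | bccb => cb
  | aacbcc => aacc

abb->b; bab->; bbc->a; bc->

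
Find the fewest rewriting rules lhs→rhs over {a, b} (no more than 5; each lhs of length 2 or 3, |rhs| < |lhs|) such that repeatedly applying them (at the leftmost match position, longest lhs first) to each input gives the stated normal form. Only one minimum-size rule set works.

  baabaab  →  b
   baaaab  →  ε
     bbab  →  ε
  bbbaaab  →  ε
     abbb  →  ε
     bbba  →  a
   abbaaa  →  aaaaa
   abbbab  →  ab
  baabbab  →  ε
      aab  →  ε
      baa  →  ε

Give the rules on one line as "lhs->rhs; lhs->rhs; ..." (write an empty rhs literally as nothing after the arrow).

  | baabaab => baab => b
  | baaaab => aab => ε
  | bbab => aab => ε
  | bbbaaab => abaaab => aab => ε

aab->; ba->; baa->; bb->a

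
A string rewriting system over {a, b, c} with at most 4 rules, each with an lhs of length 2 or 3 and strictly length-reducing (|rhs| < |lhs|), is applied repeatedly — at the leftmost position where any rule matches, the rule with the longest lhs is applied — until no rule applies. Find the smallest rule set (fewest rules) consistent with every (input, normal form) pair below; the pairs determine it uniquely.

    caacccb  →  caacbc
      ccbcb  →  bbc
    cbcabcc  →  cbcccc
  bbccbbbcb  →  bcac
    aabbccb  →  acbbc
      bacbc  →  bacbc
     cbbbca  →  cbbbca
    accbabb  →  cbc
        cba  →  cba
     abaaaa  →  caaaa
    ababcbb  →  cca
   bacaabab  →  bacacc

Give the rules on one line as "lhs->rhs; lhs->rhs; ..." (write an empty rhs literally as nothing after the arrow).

  | caacccb => caacbc
  | ccbcb => bccb => bbc
  | cbcabcc => cbcccc
  | bbccbbbcb => bbbcbbcb => bbcabcb => bbcccb => bbcbc => bcac

ab->c; bcb->ca; ccb->bc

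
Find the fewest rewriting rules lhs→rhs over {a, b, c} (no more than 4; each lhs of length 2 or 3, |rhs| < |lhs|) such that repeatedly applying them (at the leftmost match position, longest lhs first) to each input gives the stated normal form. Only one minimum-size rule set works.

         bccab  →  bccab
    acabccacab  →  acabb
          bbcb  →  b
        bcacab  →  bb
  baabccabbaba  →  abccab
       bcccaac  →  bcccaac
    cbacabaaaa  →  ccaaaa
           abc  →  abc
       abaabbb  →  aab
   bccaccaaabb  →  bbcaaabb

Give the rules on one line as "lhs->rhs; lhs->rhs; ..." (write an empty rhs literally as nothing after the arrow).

  | bccab
  | acabccacab => acabcbab => acabbab => acabb
  | bbcb => bbb => b
  | bcacab => bbab => bb

ba->; bbb->b; bcb->bb; cac->b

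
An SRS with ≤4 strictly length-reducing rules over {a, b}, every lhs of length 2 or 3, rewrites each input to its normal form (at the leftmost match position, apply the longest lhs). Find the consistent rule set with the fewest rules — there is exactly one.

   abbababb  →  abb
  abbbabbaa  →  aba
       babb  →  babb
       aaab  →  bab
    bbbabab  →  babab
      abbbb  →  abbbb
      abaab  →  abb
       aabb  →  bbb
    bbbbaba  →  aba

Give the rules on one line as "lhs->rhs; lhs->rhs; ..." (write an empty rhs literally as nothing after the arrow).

aa->b; baa->b; bba->a

  | abbababb => aababb => bbabb => abb
  | abbbabbaa => ababbaa => abaaa => aba
  | babb
  | aaab => bab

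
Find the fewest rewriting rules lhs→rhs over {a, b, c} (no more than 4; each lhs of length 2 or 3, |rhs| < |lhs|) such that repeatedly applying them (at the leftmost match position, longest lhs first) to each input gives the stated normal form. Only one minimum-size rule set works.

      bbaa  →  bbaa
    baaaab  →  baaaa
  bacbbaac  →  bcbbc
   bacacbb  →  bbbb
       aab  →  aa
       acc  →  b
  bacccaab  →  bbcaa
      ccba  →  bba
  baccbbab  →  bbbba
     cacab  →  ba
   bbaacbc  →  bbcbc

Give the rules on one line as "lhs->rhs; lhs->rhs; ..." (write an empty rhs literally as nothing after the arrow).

  | bbaa
  | baaaab => baaaa
  | bacbbaac => bcbbaac => bcbbac => bcbbc
  | bacacbb => bcacbb => bccbb => bbbb

ab->a; ac->c; cc->b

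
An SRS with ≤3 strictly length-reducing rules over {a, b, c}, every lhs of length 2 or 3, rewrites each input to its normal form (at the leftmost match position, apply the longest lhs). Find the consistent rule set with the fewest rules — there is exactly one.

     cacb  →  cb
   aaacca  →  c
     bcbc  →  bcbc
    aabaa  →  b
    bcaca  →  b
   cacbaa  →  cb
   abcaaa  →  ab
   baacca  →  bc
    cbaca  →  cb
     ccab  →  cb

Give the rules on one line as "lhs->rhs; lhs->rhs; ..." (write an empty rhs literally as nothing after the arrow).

aa->; ac->c; ca->

  | cacb => cb
  | aaacca => acca => cca => c
  | bcbc
  | aabaa => baa => b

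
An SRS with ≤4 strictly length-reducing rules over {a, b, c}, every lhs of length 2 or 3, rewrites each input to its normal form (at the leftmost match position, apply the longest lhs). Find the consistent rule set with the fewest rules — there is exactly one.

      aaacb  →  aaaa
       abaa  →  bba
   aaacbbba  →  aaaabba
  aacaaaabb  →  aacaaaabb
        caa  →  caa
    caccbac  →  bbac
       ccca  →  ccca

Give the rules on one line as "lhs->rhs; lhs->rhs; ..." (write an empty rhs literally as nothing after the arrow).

aba->bb; cac->ab; cb->a

  | aaacb => aaaa
  | abaa => bba
  | aaacbbba => aaaabba
  | aacaaaabb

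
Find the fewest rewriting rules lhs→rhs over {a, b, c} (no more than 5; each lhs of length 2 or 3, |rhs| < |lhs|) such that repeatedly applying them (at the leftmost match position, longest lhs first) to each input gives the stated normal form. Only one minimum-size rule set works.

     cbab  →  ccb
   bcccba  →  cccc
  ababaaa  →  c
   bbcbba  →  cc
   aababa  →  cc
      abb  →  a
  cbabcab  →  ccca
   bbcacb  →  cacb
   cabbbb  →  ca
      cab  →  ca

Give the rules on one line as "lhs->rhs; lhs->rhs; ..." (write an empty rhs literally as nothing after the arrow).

aa->; ab->a; ba->c; bc->c

  | cbab => ccb
  | bcccba => cccba => cccc
  | ababaaa => aabaaa => baaa => caa => c
  | bbcbba => bcbba => cbba => cbc => cc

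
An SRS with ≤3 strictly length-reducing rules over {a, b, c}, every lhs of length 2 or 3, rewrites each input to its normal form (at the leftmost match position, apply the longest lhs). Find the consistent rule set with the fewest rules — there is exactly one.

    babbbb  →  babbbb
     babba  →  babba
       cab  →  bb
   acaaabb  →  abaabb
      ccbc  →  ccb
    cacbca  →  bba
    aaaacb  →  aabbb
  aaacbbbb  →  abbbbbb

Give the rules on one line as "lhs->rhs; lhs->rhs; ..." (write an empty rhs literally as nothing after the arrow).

aac->bb; bc->b; ca->b

  | babbbb
  | babba
  | cab => bb
  | acaaabb => abaabb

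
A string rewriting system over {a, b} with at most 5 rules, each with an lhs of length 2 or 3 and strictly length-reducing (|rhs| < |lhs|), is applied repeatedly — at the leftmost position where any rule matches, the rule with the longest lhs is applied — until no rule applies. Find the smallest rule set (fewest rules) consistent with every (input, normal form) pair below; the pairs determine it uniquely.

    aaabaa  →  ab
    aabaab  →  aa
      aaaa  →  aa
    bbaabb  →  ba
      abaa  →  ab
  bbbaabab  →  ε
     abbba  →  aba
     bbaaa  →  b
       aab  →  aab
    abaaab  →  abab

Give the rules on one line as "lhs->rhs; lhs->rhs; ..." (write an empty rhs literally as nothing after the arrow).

aaa->a; baa->b; bb->; bba->b

  | aaabaa => abaa => ab
  | aabaab => aabb => aa
  | aaaa => aa
  | bbaabb => babb => ba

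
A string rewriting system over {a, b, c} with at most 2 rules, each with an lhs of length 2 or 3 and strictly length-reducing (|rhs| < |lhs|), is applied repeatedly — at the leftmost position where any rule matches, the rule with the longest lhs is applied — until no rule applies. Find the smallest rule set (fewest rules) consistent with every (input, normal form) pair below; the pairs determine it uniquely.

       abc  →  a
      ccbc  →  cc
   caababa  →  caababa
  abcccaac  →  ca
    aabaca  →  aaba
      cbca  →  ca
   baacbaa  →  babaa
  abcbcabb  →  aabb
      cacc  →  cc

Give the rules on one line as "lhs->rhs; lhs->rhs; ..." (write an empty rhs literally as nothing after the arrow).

ac->; bc->

  | abc => a
  | ccbc => cc
  | caababa
  | abcccaac => accaac => caac => ca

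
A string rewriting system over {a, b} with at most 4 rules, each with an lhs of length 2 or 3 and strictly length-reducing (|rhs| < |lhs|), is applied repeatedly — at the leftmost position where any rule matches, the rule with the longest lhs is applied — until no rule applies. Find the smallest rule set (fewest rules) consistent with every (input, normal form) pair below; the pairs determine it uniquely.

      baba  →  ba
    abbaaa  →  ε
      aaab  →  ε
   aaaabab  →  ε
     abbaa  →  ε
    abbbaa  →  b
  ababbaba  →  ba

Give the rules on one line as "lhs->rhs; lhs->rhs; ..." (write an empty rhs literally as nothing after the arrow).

  | baba => ba
  | abbaaa => baaa => baa => bb => ε
  | aaab => aab => bb => ε
  | aaaabab => aaabab => aabab => bbab => ab => ε

aa->b; aaa->aa; ab->; bb->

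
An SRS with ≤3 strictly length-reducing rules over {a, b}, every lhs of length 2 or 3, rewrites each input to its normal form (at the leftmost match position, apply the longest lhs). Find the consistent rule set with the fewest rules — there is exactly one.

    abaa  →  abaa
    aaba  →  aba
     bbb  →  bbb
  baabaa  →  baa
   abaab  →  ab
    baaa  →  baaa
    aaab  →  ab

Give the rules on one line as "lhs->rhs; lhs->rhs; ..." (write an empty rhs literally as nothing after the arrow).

  | abaa
  | aaba => aba
  | bbb
  | baabaa => babaa => baa

aab->ab; bab->b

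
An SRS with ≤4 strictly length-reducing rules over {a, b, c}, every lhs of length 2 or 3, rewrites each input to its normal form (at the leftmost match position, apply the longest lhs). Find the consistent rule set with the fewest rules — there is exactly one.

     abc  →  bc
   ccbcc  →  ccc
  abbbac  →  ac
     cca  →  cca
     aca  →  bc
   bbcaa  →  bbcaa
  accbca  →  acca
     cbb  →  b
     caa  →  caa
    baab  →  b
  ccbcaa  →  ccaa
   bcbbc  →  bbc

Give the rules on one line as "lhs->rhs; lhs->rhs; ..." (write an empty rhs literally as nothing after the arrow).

ab->b; aca->bc; ba->a; cb->

  | abc => bc
  | ccbcc => ccc
  | abbbac => bbbac => bbac => bac => ac
  | cca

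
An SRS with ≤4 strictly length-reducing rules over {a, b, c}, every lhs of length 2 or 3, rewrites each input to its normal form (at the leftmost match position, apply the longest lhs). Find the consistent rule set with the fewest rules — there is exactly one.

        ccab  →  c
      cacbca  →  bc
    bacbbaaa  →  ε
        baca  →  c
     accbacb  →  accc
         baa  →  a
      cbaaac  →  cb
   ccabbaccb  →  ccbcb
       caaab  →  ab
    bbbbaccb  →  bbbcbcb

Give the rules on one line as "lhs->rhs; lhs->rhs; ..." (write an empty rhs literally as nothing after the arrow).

ba->; bac->cb; ca->b; cbb->c

  | ccab => cbb => c
  | cacbca => bcbca => bcbb => bc
  | bacbbaaa => cbbbaaa => cbaaa => caa => ba => ε
  | baca => cba => c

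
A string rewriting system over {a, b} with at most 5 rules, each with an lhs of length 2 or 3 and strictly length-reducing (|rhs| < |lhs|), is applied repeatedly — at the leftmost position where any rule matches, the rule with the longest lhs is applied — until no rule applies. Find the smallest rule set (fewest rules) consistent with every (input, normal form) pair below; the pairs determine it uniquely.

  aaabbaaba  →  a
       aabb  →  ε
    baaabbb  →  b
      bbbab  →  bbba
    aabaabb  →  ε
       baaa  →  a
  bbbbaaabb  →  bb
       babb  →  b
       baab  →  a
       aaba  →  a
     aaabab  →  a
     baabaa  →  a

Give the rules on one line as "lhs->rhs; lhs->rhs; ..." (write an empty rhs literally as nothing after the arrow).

aa->a; ab->a; abb->; baa->a

  | aaabbaaba => aabbaaba => abbaaba => aaba => aba => aa => a
  | aabb => abb => ε
  | baaabbb => aabbb => abbb => b
  | bbbab => bbba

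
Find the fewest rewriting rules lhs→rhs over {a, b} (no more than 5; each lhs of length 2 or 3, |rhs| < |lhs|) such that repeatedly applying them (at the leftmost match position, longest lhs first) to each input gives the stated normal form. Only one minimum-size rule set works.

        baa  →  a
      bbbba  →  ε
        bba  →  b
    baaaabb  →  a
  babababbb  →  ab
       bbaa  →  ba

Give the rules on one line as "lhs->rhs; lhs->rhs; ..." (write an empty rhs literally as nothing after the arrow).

aa->b; aba->; bb->a; bbb->a

  | baa => bb => a
  | bbbba => aba => ε
  | bba => aa => b
  | baaaabb => bbaabb => aaabb => babb => baa => bb => a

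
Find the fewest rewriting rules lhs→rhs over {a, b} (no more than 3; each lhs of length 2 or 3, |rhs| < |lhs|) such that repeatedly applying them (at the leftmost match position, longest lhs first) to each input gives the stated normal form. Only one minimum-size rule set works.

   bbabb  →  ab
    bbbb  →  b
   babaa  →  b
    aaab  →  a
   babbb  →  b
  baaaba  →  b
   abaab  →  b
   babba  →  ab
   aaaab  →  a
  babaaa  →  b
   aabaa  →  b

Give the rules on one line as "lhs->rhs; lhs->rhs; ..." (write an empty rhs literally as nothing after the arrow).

  | bbabb => aabb => bbb => ab
  | bbbb => abb => aa => b
  | babaa => bbaa => aaa => ba => b
  | aaab => bab => bb => a

aa->b; ba->b; bb->a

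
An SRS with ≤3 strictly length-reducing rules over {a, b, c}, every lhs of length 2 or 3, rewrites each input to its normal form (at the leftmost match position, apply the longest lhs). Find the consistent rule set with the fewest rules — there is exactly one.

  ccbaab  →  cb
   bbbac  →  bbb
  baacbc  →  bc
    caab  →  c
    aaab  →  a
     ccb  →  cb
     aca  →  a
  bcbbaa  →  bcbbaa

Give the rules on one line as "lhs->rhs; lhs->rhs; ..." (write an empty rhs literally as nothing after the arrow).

  | ccbaab => cbaab => cbac => cb
  | bbbac => bbb
  | baacbc => babc => bcc => bc
  | caab => cac => c

ab->c; ac->; cc->c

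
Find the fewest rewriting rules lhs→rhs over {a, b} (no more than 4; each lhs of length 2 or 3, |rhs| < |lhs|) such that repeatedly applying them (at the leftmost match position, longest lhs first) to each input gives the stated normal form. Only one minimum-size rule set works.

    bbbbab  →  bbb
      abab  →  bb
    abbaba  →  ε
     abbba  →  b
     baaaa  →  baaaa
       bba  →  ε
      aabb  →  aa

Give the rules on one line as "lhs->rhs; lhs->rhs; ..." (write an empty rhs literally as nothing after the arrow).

  | bbbbab => bbb
  | abab => bb
  | abbaba => ababa => bba => ε
  | abbba => abba => aba => b

ab->a; aba->b; bba->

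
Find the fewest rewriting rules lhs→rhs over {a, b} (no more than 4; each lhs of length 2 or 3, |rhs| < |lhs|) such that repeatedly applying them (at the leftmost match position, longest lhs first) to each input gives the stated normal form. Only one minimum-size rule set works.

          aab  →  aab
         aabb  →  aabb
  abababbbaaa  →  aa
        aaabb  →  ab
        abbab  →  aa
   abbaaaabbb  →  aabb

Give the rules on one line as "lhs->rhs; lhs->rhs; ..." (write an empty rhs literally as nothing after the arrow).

aaa->bb; aba->; ba->b; bbb->a

  | aab
  | aabb
  | abababbbaaa => babbbaaa => bbbbaaa => abaaa => aa
  | aaabb => bbbb => ab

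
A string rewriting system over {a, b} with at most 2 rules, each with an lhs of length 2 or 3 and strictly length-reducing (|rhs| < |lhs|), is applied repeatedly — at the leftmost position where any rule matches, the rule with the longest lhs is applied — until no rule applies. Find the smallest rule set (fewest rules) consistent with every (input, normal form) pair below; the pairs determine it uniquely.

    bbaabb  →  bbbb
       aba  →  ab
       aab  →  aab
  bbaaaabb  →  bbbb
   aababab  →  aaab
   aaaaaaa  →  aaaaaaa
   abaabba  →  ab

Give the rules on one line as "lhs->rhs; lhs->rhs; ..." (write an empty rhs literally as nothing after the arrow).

abb->a; ba->b

  | bbaabb => bbabb => bbbb
  | aba => ab
  | aab
  | bbaaaabb => bbaaabb => bbaabb => bbabb => bbbb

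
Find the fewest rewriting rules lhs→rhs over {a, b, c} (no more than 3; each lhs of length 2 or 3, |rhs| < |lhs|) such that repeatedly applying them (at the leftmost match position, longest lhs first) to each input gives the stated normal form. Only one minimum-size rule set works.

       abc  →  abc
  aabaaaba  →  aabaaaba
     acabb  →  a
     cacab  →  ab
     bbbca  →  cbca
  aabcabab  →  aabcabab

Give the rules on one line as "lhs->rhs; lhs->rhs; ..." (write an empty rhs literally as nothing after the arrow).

  | abc
  | aabaaaba
  | acabb => acac => a
  | cacab => ab

bb->c; cac->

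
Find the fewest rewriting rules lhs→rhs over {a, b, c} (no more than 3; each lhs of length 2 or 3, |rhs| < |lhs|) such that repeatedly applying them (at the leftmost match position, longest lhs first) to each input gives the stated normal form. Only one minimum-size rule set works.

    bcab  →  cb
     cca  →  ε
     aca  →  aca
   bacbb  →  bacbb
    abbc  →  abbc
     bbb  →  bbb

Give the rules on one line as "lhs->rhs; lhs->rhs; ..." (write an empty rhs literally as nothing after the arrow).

  | bcab => cb
  | cca => ε
  | aca
  | bacbb

bca->c; cca->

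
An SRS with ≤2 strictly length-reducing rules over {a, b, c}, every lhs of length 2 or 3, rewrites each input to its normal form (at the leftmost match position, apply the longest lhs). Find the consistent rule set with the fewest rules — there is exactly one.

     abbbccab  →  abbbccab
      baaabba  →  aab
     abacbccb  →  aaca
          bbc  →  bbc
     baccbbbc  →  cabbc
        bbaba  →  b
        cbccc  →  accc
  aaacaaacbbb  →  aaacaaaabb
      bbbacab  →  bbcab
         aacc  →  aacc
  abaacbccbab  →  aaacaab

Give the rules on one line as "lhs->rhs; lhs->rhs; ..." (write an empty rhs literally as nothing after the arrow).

ba->; cb->a

  | abbbccab
  | baaabba => aabba => aab
  | abacbccb => acbccb => aaccb => aaca
  | bbc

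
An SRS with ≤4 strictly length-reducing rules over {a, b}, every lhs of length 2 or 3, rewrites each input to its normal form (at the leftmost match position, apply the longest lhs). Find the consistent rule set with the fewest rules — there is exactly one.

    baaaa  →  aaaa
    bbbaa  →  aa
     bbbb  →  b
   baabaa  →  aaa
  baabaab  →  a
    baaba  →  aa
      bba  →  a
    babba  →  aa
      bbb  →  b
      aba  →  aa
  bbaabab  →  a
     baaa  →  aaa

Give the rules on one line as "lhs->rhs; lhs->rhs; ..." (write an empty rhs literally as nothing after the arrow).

aab->ab; ab->a; ba->a; bb->b

  | baaaa => aaaa
  | bbbaa => bbaa => baa => aa
  | bbbb => bbb => bb => b
  | baabaa => aabaa => abaa => aaa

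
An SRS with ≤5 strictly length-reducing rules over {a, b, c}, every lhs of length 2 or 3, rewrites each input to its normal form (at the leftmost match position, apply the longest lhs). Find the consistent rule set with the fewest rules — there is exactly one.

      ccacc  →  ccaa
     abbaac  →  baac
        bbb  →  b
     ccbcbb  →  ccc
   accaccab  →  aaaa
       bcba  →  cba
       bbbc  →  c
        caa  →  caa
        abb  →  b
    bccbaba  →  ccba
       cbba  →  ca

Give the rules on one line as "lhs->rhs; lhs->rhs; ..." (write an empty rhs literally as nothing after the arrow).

  | ccacc => ccaa
  | abbaac => baac
  | bbb => b
  | ccbcbb => cccbb => ccc

ab->; acc->aa; bb->; bc->c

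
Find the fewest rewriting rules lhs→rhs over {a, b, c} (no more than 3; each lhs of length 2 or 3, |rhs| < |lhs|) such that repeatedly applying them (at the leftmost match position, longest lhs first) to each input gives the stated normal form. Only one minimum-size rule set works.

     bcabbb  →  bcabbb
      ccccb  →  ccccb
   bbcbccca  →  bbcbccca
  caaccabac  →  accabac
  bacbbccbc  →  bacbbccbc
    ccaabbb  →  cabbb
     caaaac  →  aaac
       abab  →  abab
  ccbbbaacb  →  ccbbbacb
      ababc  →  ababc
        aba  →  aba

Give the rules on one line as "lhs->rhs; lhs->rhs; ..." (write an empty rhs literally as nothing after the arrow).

baa->ba; caa->a

  | bcabbb
  | ccccb
  | bbcbccca
  | caaccabac => accabac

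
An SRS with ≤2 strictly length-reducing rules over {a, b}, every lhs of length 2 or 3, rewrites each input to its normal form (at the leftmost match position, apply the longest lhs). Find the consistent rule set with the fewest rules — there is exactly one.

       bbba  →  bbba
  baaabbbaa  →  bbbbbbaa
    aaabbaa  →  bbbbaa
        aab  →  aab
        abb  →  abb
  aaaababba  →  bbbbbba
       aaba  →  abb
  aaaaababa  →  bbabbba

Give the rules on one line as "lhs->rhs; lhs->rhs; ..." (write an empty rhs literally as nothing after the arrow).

  | bbba
  | baaabbbaa => bbbbbbaa
  | aaabbaa => bbbbaa
  | aab

aaa->bb; aba->bb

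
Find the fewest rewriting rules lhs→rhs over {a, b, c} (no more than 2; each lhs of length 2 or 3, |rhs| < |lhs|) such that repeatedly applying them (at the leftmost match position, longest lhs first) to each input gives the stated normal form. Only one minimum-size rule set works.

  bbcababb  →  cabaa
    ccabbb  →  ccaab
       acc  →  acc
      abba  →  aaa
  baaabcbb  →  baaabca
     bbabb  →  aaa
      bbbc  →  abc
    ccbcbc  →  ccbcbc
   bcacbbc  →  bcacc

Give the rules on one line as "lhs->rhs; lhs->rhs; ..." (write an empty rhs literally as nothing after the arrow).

  | bbcababb => cababb => cabaa
  | ccabbb => ccaab
  | acc
  | abba => aaa

bb->a; bbc->c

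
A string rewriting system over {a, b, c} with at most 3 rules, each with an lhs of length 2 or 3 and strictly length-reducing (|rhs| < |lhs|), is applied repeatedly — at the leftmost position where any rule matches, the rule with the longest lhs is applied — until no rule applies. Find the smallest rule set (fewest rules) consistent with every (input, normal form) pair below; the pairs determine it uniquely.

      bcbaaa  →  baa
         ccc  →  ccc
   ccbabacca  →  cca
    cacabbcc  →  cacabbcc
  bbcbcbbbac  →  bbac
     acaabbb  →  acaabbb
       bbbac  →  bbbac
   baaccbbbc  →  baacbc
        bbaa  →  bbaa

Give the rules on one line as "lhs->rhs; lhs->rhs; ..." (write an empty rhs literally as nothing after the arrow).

  | bcbaaa => baa
  | ccc
  | ccbabacca => cbacca => cca
  | cacabbcc

cba->; cbb->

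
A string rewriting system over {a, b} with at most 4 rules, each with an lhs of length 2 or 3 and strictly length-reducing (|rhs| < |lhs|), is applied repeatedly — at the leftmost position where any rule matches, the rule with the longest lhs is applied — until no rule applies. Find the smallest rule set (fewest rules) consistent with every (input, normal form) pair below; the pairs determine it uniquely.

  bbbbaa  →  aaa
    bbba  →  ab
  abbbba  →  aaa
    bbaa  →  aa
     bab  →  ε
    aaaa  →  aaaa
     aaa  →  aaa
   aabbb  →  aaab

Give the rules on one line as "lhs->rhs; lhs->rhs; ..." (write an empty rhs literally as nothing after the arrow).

  | bbbbaa => abbaa => aaa
  | bbba => aba => ab
  | abbbba => aabba => aaa
  | bbaa => aa

ba->b; bb->; bbb->ab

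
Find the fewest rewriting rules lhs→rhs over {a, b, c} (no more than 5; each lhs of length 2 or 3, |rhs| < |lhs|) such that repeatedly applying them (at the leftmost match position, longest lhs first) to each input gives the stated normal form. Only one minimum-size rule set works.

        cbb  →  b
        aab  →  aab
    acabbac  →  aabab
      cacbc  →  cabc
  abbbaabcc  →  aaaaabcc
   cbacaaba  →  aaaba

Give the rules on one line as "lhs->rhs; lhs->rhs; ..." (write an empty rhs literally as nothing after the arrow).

  | cbb => b
  | aab
  | acabbac => aabbac => aabab
  | cacbc => cabc

ac->a; bac->ab; bbb->aa; cb->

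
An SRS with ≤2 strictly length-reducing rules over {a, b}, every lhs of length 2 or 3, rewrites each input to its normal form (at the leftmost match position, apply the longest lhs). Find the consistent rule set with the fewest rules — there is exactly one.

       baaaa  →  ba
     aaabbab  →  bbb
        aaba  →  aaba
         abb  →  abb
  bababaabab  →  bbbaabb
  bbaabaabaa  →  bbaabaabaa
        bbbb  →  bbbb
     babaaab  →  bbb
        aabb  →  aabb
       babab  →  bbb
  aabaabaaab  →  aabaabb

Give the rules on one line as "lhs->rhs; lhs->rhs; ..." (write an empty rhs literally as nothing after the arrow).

aaa->; bab->bb

  | baaaa => ba
  | aaabbab => bbab => bbb
  | aaba
  | abb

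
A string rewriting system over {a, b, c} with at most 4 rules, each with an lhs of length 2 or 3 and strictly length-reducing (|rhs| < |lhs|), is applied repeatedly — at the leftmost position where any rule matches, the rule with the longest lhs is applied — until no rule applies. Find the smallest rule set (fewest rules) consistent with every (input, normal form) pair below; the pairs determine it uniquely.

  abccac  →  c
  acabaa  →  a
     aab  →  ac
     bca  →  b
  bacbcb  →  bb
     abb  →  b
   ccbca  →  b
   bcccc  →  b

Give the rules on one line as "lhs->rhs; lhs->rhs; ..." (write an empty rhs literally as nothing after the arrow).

  | abccac => cccac => cac => c
  | acabaa => abaa => caa => a
  | aab => ac
  | bca => b

ab->c; ca->; cb->b; cc->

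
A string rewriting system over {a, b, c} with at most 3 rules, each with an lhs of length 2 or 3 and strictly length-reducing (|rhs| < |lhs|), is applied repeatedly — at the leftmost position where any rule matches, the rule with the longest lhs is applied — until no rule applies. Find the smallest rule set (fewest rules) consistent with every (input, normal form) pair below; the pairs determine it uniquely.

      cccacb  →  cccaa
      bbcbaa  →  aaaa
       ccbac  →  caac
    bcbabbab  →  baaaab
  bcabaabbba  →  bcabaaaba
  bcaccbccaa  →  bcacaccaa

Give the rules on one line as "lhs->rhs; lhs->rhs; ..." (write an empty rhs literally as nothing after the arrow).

bb->a; cb->a

  | cccacb => cccaa
  | bbcbaa => acbaa => aaaa
  | ccbac => caac
  | bcbabbab => baabbab => baaaab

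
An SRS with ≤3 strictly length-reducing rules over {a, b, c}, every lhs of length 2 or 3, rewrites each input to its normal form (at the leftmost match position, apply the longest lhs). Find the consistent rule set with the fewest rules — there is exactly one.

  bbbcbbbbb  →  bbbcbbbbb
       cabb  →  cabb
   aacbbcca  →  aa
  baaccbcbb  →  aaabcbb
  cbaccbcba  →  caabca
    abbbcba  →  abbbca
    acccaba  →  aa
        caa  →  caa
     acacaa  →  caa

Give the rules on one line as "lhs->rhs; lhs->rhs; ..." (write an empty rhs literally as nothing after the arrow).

aca->; ba->a; cc->a

  | bbbcbbbbb
  | cabb
  | aacbbcca => aacbbaa => aacbaa => aacaa => aa
  | baaccbcbb => aaccbcbb => aaabcbb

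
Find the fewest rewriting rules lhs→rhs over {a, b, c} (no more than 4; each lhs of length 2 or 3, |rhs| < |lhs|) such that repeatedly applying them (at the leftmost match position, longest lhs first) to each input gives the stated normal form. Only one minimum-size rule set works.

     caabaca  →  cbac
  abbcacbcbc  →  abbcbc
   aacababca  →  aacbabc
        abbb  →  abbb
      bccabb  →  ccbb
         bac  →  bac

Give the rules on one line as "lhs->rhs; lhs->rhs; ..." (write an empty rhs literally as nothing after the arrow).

  | caabaca => cabaca => cbaca => cbac
  | abbcacbcbc => abbccbcbc => abccbcbc => accbcbc => abbcbc
  | aacababca => aacbabca => aacbabc
  | abbb

acc->ab; bcc->cc; ca->c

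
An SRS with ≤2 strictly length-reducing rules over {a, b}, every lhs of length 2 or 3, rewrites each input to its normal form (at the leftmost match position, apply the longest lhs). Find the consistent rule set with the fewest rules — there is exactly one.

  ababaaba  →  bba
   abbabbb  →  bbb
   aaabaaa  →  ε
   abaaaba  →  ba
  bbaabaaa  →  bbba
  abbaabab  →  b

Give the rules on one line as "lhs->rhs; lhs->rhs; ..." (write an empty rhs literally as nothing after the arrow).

aa->; ab->a

  | ababaaba => aabaaba => baaba => bba
  | abbabbb => ababbb => aabbb => bbb
  | aaabaaa => abaaa => aaaa => aa => ε
  | abaaaba => aaaaba => aaba => ba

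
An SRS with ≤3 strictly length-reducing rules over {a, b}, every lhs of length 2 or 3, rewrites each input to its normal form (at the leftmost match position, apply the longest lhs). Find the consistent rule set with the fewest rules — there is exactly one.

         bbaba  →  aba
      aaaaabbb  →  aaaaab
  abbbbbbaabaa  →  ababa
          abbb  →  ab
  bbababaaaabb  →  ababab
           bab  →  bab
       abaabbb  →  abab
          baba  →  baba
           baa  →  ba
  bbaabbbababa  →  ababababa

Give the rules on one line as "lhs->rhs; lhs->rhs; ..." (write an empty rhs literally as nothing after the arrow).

abb->ab; baa->ba; bba->ab

  | bbaba => abba => aba
  | aaaaabbb => aaaaabb => aaaaab
  | abbbbbbaabaa => abbbbbaabaa => abbbbaabaa => abbbaabaa => abbaabaa => abaabaa => ababaa => ababa
  | abbb => abb => ab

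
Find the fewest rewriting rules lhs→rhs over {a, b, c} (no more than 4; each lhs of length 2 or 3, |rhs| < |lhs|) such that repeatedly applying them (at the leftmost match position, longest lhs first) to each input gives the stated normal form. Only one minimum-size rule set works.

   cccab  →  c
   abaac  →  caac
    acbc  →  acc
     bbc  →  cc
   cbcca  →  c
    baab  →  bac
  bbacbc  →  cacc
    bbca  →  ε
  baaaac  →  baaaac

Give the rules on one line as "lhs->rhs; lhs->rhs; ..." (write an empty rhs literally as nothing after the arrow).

ab->c; bb->c; cb->c; cca->

  | cccab => cb => c
  | abaac => caac
  | acbc => acc
  | bbc => cc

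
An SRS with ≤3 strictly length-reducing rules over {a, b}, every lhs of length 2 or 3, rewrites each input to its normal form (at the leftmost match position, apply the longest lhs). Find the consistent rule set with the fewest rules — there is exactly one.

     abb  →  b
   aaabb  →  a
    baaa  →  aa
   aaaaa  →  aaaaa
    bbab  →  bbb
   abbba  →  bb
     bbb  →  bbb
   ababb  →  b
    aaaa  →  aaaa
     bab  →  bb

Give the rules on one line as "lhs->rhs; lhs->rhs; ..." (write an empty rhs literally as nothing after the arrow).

  | abb => b
  | aaabb => aab => a
  | baaa => aa
  | aaaaa

ab->; ba->b; baa->a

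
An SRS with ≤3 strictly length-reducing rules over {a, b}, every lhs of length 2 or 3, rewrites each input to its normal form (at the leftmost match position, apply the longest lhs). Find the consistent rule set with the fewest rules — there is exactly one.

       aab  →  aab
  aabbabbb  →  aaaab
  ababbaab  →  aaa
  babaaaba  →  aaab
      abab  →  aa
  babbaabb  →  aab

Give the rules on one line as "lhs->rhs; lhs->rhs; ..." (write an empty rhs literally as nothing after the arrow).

  | aab
  | aabbabbb => aaabbb => aaaab
  | ababbaab => abbbaab => aabaab => aabab => aabb => aaa
  | babaaaba => bbaaaba => aaaba => aaab

ba->b; bb->a; bba->a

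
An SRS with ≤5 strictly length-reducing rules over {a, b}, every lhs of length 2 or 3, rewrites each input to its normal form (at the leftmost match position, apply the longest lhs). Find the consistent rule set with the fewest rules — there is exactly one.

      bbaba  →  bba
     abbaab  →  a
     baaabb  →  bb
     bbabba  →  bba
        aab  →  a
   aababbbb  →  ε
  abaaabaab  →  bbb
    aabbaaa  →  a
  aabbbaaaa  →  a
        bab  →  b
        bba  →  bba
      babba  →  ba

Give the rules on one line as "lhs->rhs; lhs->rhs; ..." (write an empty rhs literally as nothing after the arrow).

  | bbaba => bba
  | abbaab => aab => a
  | baaabb => bbabb => bb
  | bbabba => bba

aaa->; ab->; abb->; baa->bb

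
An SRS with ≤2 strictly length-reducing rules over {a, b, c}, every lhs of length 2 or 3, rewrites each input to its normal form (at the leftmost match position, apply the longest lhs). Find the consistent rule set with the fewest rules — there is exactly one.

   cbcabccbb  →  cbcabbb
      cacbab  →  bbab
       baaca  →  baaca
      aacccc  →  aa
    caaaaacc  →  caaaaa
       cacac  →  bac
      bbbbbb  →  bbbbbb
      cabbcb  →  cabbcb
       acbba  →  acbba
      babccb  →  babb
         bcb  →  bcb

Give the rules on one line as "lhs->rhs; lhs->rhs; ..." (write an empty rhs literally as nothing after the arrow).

  | cbcabccbb => cbcabbb
  | cacbab => bbab
  | baaca
  | aacccc => aacc => aa

cac->b; cc->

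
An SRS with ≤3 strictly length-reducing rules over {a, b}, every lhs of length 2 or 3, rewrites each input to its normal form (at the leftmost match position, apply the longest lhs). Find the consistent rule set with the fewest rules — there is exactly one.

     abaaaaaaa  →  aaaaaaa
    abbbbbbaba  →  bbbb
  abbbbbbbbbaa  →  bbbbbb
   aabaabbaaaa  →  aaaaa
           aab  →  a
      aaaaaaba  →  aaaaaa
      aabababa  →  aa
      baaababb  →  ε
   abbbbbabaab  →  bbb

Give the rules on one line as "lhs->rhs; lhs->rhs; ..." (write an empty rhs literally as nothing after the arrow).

ab->; ba->

  | abaaaaaaa => aaaaaaa
  | abbbbbbaba => bbbbbaba => bbbbba => bbbb
  | abbbbbbbbbaa => bbbbbbbbaa => bbbbbbba => bbbbbb
  | aabaabbaaaa => aaabbaaaa => aabaaaa => aaaaa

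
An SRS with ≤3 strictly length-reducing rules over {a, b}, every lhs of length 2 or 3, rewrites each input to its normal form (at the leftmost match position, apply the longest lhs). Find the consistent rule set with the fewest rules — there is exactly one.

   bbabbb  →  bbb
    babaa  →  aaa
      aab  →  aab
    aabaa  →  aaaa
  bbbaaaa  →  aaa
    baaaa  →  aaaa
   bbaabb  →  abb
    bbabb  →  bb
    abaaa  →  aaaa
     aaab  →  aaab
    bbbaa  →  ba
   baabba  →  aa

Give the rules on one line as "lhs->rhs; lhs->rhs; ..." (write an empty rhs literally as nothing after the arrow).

  | bbabbb => bbb
  | babaa => baaa => aaa
  | aab
  | aabaa => aaaa

baa->aa; bba->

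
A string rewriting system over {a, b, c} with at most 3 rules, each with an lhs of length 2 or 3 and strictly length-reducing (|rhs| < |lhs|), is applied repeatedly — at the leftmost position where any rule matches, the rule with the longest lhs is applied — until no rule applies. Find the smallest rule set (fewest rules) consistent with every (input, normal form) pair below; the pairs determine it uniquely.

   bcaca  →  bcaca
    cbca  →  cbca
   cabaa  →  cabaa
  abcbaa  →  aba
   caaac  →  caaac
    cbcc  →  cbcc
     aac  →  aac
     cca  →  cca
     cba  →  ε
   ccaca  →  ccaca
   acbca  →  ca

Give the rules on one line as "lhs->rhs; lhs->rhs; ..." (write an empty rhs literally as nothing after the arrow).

acb->; cba->

  | bcaca
  | cbca
  | cabaa
  | abcbaa => aba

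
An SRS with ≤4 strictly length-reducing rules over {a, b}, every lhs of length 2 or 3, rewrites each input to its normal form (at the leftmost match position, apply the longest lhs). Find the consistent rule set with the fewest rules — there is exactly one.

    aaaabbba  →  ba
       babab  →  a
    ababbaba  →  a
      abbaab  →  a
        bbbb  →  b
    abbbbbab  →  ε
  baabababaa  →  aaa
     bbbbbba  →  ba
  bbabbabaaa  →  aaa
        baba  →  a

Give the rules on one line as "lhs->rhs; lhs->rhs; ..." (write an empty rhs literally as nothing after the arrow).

aab->; ab->a; bab->; bb->b

  | aaaabbba => aabba => ba
  | babab => ab => a
  | ababbaba => aabbaba => baba => a
  | abbaab => abaab => aaab => a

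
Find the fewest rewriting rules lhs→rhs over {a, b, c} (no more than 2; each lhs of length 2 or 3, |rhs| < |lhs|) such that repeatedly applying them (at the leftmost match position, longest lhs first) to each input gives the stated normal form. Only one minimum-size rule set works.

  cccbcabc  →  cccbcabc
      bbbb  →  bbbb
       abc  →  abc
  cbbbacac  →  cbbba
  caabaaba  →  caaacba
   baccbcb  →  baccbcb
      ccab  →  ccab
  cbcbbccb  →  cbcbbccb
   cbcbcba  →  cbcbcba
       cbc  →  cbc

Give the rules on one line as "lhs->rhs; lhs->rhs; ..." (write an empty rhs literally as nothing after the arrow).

  | cccbcabc
  | bbbb
  | abc
  | cbbbacac => cbbba

baa->ac; cac->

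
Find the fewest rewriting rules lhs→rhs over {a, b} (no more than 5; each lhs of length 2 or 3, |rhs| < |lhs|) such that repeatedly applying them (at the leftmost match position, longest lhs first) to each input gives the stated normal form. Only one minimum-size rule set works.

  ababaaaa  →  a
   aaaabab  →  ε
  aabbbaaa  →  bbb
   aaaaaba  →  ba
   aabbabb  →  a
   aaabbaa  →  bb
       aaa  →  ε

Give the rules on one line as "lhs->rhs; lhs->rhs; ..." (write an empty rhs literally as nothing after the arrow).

  | ababaaaa => abaaaa => aaaa => a
  | aaaabab => abab => ab => ε
  | aabbbaaa => bbbaaa => bbb
  | aaaaaba => aaba => ba

aa->; aaa->; ab->; bab->a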